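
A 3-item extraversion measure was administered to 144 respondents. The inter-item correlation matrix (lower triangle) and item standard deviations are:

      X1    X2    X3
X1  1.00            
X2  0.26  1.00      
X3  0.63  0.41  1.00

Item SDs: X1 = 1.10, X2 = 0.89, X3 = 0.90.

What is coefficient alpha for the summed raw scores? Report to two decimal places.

Σσ²ᵢ = 1.10² + 0.89² + 0.90² = 2.8121
Covariances σ_ij = r_ij · s_i · s_j:
  σ(X1,X2) = 0.26 × 1.10 × 0.89 = 0.2545
  σ(X1,X3) = 0.63 × 1.10 × 0.90 = 0.6237
  σ(X2,X3) = 0.41 × 0.89 × 0.90 = 0.3284
σ²_T = Σσ²ᵢ + 2·Σσ_ij = 2.8121 + 2 × 1.2066 = 5.2253
α = (3/2)·(1 − 2.8121/5.2253) = 0.69

coefficient alpha = 0.69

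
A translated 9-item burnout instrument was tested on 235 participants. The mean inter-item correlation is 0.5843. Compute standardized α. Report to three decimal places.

standardized α = 0.927

Standardized α = k·r̄ / (1 + (k−1)·r̄) = 9 × 0.5843 / (1 + 8 × 0.5843)
  = 5.2587 / 5.6744 = 0.927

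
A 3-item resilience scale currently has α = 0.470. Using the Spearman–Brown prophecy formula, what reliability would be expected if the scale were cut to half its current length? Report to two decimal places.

Length factor m = 1/2
α' = m·α / (1 − (1−m)·α)
   = 1/2 × 0.470 / (1 − (1 − 1/2) × 0.470)
   = 0.2350 / 0.7650 = 0.31

predicted reliability = 0.31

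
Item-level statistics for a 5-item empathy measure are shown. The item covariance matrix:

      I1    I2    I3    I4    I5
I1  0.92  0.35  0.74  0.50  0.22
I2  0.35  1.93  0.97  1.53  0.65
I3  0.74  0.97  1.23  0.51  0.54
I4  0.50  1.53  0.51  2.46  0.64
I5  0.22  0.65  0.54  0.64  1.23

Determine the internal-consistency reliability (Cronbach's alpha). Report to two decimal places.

α = 0.79

ΣVar(i) = 0.92 + 1.93 + 1.23 + 2.46 + 1.23 = 7.77
Σ_{i<j} σ_ij = 6.65
σ²_total = 7.77 + 2 × 6.65 = 21.07
α = (k/(k−1))·(1 − ΣVar(i)/σ²_total) = (5/4)·(1 − 7.77/21.07) = 0.79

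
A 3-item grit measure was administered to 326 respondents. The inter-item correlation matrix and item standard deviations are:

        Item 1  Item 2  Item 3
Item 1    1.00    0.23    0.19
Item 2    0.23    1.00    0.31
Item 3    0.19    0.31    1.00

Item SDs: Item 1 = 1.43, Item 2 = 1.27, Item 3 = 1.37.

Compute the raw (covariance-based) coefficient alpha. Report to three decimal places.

Σσ²ᵢ = 1.43² + 1.27² + 1.37² = 5.5347
Covariances σ_ij = r_ij · s_i · s_j:
  σ(Item 1,Item 2) = 0.23 × 1.43 × 1.27 = 0.4177
  σ(Item 1,Item 3) = 0.19 × 1.43 × 1.37 = 0.3722
  σ(Item 2,Item 3) = 0.31 × 1.27 × 1.37 = 0.5394
σ²_T = Σσ²ᵢ + 2·Σσ_ij = 5.5347 + 2 × 1.3293 = 8.1933
α = (3/2)·(1 − 5.5347/8.1933) = 0.487

α = 0.487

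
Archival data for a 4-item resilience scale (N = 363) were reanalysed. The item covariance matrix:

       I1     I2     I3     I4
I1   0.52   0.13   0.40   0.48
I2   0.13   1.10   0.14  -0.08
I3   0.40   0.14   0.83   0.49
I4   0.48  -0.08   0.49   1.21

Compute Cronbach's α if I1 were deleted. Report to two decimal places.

Remaining items: I2, I3, I4 (k = 3).
Σσᵢ² = 1.10 + 0.83 + 1.21 = 3.14
total variance = 3.14 + 2 × 0.55 = 4.24
α (item deleted) = (3/2)·(1 − 3.14/4.24) = 0.39

α = 0.39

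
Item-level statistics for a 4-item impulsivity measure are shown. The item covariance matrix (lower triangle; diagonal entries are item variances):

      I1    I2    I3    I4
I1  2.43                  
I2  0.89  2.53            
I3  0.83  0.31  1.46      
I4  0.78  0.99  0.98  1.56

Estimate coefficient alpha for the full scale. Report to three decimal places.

Σσ²ᵢ = 2.43 + 2.53 + 1.46 + 1.56 = 7.98
Sum of off-diagonal covariances = 4.78
σ²_T = 7.98 + 2 × 4.78 = 17.54
α = (k/(k−1))·(1 − Σσ²ᵢ/σ²_T) = (4/3)·(1 − 7.98/17.54) = 0.727

α = 0.727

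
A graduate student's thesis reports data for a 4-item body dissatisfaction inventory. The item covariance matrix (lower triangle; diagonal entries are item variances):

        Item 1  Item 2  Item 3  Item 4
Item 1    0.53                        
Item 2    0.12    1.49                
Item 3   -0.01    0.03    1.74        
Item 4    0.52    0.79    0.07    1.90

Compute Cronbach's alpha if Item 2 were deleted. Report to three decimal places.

Remaining items: Item 1, Item 3, Item 4 (k = 3).
Σσᵢ² = 0.53 + 1.74 + 1.90 = 4.17
σ²_T = 4.17 + 2 × 0.58 = 5.33
α (item deleted) = (3/2)·(1 − 4.17/5.33) = 0.326

Cronbach's alpha = 0.326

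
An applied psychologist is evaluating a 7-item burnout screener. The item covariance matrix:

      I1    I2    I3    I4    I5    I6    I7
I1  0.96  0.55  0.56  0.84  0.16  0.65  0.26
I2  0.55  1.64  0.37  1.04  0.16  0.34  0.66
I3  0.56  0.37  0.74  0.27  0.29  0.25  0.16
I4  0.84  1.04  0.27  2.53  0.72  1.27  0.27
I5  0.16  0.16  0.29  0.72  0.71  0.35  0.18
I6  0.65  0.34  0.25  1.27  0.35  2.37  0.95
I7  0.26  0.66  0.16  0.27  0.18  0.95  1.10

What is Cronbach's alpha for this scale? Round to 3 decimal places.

α = 0.784

ΣVar(i) = 0.96 + 1.64 + 0.74 + 2.53 + 0.71 + 2.37 + 1.10 = 10.05
Σ_{i<j} σ_ij = 10.30
σ²_T = 10.05 + 2 × 10.30 = 30.65
α = (k/(k−1))·(1 − ΣVar(i)/σ²_T) = (7/6)·(1 − 10.05/30.65) = 0.784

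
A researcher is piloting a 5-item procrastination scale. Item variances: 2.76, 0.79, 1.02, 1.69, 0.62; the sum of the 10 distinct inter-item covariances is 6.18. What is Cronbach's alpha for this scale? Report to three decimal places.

α = 0.803

Σσᵢ² = 2.76 + 0.79 + 1.02 + 1.69 + 0.62 = 6.88
Sum of distinct covariances = 6.18
Var(T) = Σσᵢ² + 2·Σcov = 6.88 + 2 × 6.18 = 19.24
α = (5/4)·(1 − 6.88/19.24) = 0.803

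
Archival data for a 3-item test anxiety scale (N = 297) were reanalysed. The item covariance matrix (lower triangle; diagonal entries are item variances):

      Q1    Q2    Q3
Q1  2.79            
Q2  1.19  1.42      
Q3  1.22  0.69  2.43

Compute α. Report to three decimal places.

α = 0.724

sum of item variances = 2.79 + 1.42 + 2.43 = 6.64
Sum of off-diagonal covariances = 3.10
total variance = 6.64 + 2 × 3.10 = 12.84
α = (k/(k−1))·(1 − sum of item variances/total variance) = (3/2)·(1 − 6.64/12.84) = 0.724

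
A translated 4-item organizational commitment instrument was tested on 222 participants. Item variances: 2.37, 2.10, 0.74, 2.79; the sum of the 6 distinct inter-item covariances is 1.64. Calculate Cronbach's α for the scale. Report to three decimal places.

Cronbach's α = 0.388

Σσᵢ² = 2.37 + 2.10 + 0.74 + 2.79 = 8.00
Sum of distinct covariances = 1.64
Var(T) = Σσᵢ² + 2·Σcov = 8.00 + 2 × 1.64 = 11.28
α = (4/3)·(1 − 8.00/11.28) = 0.388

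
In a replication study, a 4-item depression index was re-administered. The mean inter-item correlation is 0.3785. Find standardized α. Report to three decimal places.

α = 0.709

Standardized α = k·r̄ / (1 + (k−1)·r̄) = 4 × 0.3785 / (1 + 3 × 0.3785)
  = 1.5140 / 2.1355 = 0.709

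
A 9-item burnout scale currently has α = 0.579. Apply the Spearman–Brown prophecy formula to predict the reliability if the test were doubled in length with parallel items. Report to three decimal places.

Length factor m = 2
α' = m·α / (1 + (m−1)·α)
   = 2 × 0.579 / (1 + (2 − 1) × 0.579)
   = 1.1580 / 1.5790 = 0.733

predicted reliability = 0.733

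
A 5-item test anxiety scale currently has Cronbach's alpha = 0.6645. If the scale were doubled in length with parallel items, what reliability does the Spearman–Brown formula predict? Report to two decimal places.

Length factor m = 2
α' = m·α / (1 + (m−1)·α)
   = 2 × 0.6645 / (1 + (2 − 1) × 0.6645)
   = 1.3290 / 1.6645 = 0.80

predicted reliability = 0.80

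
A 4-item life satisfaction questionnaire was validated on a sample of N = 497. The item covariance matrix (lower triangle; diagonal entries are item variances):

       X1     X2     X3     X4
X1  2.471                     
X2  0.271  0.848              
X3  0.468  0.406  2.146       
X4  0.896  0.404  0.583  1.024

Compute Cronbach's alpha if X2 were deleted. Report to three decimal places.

Remaining items: X1, X3, X4 (k = 3).
Σσᵢ² = 2.471 + 2.146 + 1.024 = 5.641
σ²_total = 5.641 + 2 × 1.947 = 9.535
α (item deleted) = (3/2)·(1 − 5.641/9.535) = 0.613

Cronbach's alpha = 0.613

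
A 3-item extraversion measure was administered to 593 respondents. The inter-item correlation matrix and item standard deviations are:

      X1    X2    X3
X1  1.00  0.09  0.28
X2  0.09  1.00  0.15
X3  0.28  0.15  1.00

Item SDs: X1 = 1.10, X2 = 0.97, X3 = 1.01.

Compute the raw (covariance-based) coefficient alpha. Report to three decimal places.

α = 0.388

Σσ²ᵢ = 1.10² + 0.97² + 1.01² = 3.1710
Covariances σ_ij = r_ij · s_i · s_j:
  σ(X1,X2) = 0.09 × 1.10 × 0.97 = 0.0960
  σ(X1,X3) = 0.28 × 1.10 × 1.01 = 0.3111
  σ(X2,X3) = 0.15 × 0.97 × 1.01 = 0.1470
σ²_T = Σσ²ᵢ + 2·Σσ_ij = 3.1710 + 2 × 0.5541 = 4.2792
α = (3/2)·(1 − 3.1710/4.2792) = 0.388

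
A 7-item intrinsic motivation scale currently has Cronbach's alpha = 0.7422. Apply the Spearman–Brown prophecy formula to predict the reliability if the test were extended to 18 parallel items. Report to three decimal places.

predicted reliability = 0.881

Length factor m = 18/7 = 2.5714
α' = m·α / (1 + (m−1)·α)
   = 18/7 × 0.7422 / (1 + (18/7 − 1) × 0.7422)
   = 1.9085 / 2.1663 = 0.881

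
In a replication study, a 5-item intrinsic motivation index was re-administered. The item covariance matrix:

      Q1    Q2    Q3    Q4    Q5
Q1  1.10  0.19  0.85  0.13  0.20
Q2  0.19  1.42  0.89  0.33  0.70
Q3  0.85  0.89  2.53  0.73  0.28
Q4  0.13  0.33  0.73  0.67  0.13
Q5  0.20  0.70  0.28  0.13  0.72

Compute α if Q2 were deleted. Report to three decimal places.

α = 0.640

Remaining items: Q1, Q3, Q4, Q5 (k = 4).
Σσ²ᵢ = 1.10 + 2.53 + 0.67 + 0.72 = 5.02
σ²_T = 5.02 + 2 × 2.32 = 9.66
α (item deleted) = (4/3)·(1 − 5.02/9.66) = 0.640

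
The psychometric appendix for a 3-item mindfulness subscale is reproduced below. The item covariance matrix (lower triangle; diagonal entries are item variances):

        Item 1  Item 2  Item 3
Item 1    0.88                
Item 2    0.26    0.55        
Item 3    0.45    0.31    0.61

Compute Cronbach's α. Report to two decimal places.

Cronbach's α = 0.75

Σσᵢ² = 0.88 + 0.55 + 0.61 = 2.04
Σ_{i<j} σ_ij = 1.02
total variance = 2.04 + 2 × 1.02 = 4.08
α = (k/(k−1))·(1 − Σσᵢ²/total variance) = (3/2)·(1 − 2.04/4.08) = 0.75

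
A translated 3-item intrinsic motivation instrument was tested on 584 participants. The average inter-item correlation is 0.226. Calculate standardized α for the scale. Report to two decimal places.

standardized α = 0.47

Standardized α = k·r̄ / (1 + (k−1)·r̄) = 3 × 0.226 / (1 + 2 × 0.226)
  = 0.6780 / 1.4520 = 0.47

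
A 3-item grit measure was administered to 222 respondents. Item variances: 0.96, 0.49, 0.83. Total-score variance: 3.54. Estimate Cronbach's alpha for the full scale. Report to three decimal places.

Σσ²ᵢ = 0.96 + 0.49 + 0.83 = 2.28
α = (k/(k−1))·(1 − Σσ²ᵢ/σ²_T) = (3/2)·(1 − 2.28/3.54) = 0.534

α = 0.534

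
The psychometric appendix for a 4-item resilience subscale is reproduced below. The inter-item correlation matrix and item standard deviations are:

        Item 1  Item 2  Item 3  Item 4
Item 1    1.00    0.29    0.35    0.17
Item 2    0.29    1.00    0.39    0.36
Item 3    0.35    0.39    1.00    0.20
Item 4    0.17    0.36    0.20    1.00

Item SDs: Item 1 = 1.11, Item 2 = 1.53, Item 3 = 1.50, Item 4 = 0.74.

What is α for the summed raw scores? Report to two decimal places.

Σσ²ᵢ = 1.11² + 1.53² + 1.50² + 0.74² = 6.3706
Covariances σ_ij = r_ij · s_i · s_j:
  σ(Item 1,Item 2) = 0.29 × 1.11 × 1.53 = 0.4925
  σ(Item 1,Item 3) = 0.35 × 1.11 × 1.50 = 0.5827
  σ(Item 1,Item 4) = 0.17 × 1.11 × 0.74 = 0.1396
  σ(Item 2,Item 3) = 0.39 × 1.53 × 1.50 = 0.8951
  σ(Item 2,Item 4) = 0.36 × 1.53 × 0.74 = 0.4076
  σ(Item 3,Item 4) = 0.20 × 1.50 × 0.74 = 0.2220
σ²_T = Σσ²ᵢ + 2·Σσ_ij = 6.3706 + 2 × 2.7395 = 11.8496
α = (4/3)·(1 − 6.3706/11.8496) = 0.62

α = 0.62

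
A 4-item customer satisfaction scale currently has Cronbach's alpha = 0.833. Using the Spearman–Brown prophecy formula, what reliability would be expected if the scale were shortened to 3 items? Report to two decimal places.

predicted reliability = 0.79

Length factor m = 3/4 = 0.7500
α' = m·α / (1 − (1−m)·α)
   = 3/4 × 0.833 / (1 − (1 − 3/4) × 0.833)
   = 0.6247 / 0.7917 = 0.79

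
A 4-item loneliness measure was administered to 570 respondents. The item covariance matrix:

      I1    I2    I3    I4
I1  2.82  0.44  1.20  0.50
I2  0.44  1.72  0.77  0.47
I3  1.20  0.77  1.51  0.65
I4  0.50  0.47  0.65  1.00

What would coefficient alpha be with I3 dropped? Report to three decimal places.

Remaining items: I1, I2, I4 (k = 3).
Σσᵢ² = 2.82 + 1.72 + 1.00 = 5.54
total variance = 5.54 + 2 × 1.41 = 8.36
α (item deleted) = (3/2)·(1 − 5.54/8.36) = 0.506

α = 0.506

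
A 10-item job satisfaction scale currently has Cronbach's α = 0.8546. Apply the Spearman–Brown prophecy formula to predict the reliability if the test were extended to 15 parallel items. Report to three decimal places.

predicted reliability = 0.898

Length factor m = 15/10 = 1.5000
α' = m·α / (1 + (m−1)·α)
   = 15/10 × 0.8546 / (1 + (15/10 − 1) × 0.8546)
   = 1.2819 / 1.4273 = 0.898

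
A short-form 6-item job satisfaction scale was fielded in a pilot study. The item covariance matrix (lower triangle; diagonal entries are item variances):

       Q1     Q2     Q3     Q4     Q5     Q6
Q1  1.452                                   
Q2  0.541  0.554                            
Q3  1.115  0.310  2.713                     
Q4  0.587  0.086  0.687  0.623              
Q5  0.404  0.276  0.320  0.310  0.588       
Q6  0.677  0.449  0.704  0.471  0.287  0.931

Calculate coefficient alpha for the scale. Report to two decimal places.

α = 0.81

Σσᵢ² = 1.452 + 0.554 + 2.713 + 0.623 + 0.588 + 0.931 = 6.861
Sum of the distinct covariances = 7.224
σ²_total = 6.861 + 2 × 7.224 = 21.309
α = (k/(k−1))·(1 − Σσᵢ²/σ²_total) = (6/5)·(1 − 6.861/21.309) = 0.81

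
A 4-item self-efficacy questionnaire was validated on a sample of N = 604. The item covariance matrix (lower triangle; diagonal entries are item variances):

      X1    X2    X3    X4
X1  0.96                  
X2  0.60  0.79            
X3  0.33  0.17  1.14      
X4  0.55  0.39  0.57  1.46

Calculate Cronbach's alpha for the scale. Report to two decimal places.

Σσ²ᵢ = 0.96 + 0.79 + 1.14 + 1.46 = 4.35
Sum of off-diagonal covariances = 2.61
σ²_total = 4.35 + 2 × 2.61 = 9.57
α = (k/(k−1))·(1 − Σσ²ᵢ/σ²_total) = (4/3)·(1 − 4.35/9.57) = 0.73

α = 0.73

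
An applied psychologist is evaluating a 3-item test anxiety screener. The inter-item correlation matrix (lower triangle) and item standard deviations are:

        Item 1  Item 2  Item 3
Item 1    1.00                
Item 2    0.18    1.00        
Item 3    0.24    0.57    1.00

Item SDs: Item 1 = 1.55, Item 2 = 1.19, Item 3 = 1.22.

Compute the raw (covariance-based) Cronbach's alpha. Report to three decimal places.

Σσ²ᵢ = 1.55² + 1.19² + 1.22² = 5.3070
Covariances σ_ij = r_ij · s_i · s_j:
  σ(Item 1,Item 2) = 0.18 × 1.55 × 1.19 = 0.3320
  σ(Item 1,Item 3) = 0.24 × 1.55 × 1.22 = 0.4538
  σ(Item 2,Item 3) = 0.57 × 1.19 × 1.22 = 0.8275
σ²_T = Σσ²ᵢ + 2·Σσ_ij = 5.3070 + 2 × 1.6133 = 8.5336
α = (3/2)·(1 − 5.3070/8.5336) = 0.567

α = 0.567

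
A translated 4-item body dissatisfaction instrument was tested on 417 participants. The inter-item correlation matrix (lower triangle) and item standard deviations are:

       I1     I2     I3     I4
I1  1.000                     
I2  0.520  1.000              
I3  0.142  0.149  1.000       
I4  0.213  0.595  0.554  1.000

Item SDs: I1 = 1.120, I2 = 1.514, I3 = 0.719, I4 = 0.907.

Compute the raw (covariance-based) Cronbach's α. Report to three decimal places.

Cronbach's α = 0.681

Σσ²ᵢ = 1.120² + 1.514² + 0.719² + 0.907² = 4.8862
Covariances σ_ij = r_ij · s_i · s_j:
  σ(I1,I2) = 0.520 × 1.120 × 1.514 = 0.8818
  σ(I1,I3) = 0.142 × 1.120 × 0.719 = 0.1143
  σ(I1,I4) = 0.213 × 1.120 × 0.907 = 0.2164
  σ(I2,I3) = 0.149 × 1.514 × 0.719 = 0.1622
  σ(I2,I4) = 0.595 × 1.514 × 0.907 = 0.8171
  σ(I3,I4) = 0.554 × 0.719 × 0.907 = 0.3613
σ²_T = Σσ²ᵢ + 2·Σσ_ij = 4.8862 + 2 × 2.5531 = 9.9924
α = (4/3)·(1 − 4.8862/9.9924) = 0.681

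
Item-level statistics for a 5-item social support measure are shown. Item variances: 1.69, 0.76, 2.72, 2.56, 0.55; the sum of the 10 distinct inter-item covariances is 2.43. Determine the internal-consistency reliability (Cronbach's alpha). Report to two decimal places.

Cronbach's alpha = 0.46

Σσ²ᵢ = 1.69 + 0.76 + 2.72 + 2.56 + 0.55 = 8.28
Sum of distinct covariances = 2.43
Var(T) = Σσ²ᵢ + 2·Σcov = 8.28 + 2 × 2.43 = 13.14
α = (5/4)·(1 − 8.28/13.14) = 0.46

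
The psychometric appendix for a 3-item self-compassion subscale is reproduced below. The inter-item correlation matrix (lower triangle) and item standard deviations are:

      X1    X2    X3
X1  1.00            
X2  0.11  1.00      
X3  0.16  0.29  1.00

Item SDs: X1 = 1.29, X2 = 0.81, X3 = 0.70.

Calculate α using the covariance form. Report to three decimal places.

α = 0.348

Σσ²ᵢ = 1.29² + 0.81² + 0.70² = 2.8102
Covariances σ_ij = r_ij · s_i · s_j:
  σ(X1,X2) = 0.11 × 1.29 × 0.81 = 0.1149
  σ(X1,X3) = 0.16 × 1.29 × 0.70 = 0.1445
  σ(X2,X3) = 0.29 × 0.81 × 0.70 = 0.1644
σ²_T = Σσ²ᵢ + 2·Σσ_ij = 2.8102 + 2 × 0.4238 = 3.6578
α = (3/2)·(1 − 2.8102/3.6578) = 0.348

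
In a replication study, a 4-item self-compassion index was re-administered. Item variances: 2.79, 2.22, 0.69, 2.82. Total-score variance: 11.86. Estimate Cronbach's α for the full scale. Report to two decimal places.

ΣVar(i) = 2.79 + 2.22 + 0.69 + 2.82 = 8.52
α = (k/(k−1))·(1 − ΣVar(i)/Var(T)) = (4/3)·(1 − 8.52/11.86) = 0.38

Cronbach's α = 0.38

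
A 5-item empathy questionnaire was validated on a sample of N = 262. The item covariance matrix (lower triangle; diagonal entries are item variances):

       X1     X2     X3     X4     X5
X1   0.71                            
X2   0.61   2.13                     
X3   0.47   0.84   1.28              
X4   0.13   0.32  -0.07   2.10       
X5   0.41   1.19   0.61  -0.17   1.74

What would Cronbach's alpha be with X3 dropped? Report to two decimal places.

Remaining items: X1, X2, X4, X5 (k = 4).
ΣVar(i) = 0.71 + 2.13 + 2.10 + 1.74 = 6.68
σ²_total = 6.68 + 2 × 2.49 = 11.66
α (item deleted) = (4/3)·(1 − 6.68/11.66) = 0.57

Cronbach's alpha = 0.57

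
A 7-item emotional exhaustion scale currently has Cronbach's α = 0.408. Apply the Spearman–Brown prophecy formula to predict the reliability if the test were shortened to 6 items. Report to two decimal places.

predicted reliability = 0.37

Length factor m = 6/7 = 0.8571
α' = m·α / (1 − (1−m)·α)
   = 6/7 × 0.408 / (1 − (1 − 6/7) × 0.408)
   = 0.3497 / 0.9417 = 0.37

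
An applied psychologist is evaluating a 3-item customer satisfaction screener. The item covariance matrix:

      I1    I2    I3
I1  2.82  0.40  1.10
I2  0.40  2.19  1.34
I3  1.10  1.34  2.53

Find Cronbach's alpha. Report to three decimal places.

sum of item variances = 2.82 + 2.19 + 2.53 = 7.54
Σ_{i<j} σ_ij = 2.84
σ²_T = 7.54 + 2 × 2.84 = 13.22
α = (k/(k−1))·(1 − sum of item variances/σ²_T) = (3/2)·(1 − 7.54/13.22) = 0.644

Cronbach's alpha = 0.644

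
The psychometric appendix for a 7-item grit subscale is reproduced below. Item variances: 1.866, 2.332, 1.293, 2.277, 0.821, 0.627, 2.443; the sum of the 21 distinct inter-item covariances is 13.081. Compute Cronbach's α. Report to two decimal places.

sum of item variances = 1.866 + 2.332 + 1.293 + 2.277 + 0.821 + 0.627 + 2.443 = 11.659
Sum of distinct covariances = 13.081
total variance = sum of item variances + 2·Σcov = 11.659 + 2 × 13.081 = 37.821
α = (7/6)·(1 − 11.659/37.821) = 0.81

α = 0.81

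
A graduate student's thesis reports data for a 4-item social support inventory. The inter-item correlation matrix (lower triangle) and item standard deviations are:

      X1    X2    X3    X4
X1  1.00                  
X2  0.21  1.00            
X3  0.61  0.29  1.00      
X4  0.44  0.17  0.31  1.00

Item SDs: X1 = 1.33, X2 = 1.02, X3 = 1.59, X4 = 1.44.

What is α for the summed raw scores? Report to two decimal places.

Σσ²ᵢ = 1.33² + 1.02² + 1.59² + 1.44² = 7.4110
Covariances σ_ij = r_ij · s_i · s_j:
  σ(X1,X2) = 0.21 × 1.33 × 1.02 = 0.2849
  σ(X1,X3) = 0.61 × 1.33 × 1.59 = 1.2900
  σ(X1,X4) = 0.44 × 1.33 × 1.44 = 0.8427
  σ(X2,X3) = 0.29 × 1.02 × 1.59 = 0.4703
  σ(X2,X4) = 0.17 × 1.02 × 1.44 = 0.2497
  σ(X3,X4) = 0.31 × 1.59 × 1.44 = 0.7098
σ²_T = Σσ²ᵢ + 2·Σσ_ij = 7.4110 + 2 × 3.8474 = 15.1058
α = (4/3)·(1 − 7.4110/15.1058) = 0.68

α = 0.68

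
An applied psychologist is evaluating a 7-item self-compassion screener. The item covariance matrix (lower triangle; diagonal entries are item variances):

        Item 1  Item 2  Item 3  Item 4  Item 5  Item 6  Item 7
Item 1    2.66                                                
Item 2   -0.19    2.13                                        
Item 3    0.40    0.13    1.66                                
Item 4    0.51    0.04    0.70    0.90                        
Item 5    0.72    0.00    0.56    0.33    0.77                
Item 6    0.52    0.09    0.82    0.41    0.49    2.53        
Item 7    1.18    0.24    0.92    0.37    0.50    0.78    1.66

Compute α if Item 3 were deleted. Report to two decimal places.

α = 0.64

Remaining items: Item 1, Item 2, Item 4, Item 5, Item 6, Item 7 (k = 6).
Σσᵢ² = 2.66 + 2.13 + 0.90 + 0.77 + 2.53 + 1.66 = 10.65
total variance = 10.65 + 2 × 5.99 = 22.63
α (item deleted) = (6/5)·(1 − 10.65/22.63) = 0.64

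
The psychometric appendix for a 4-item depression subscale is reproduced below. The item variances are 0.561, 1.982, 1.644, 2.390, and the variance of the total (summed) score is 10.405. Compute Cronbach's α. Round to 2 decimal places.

Cronbach's α = 0.49

ΣVar(i) = 0.561 + 1.982 + 1.644 + 2.390 = 6.577
α = (k/(k−1))·(1 − ΣVar(i)/σ²_total) = (4/3)·(1 − 6.577/10.405) = 0.49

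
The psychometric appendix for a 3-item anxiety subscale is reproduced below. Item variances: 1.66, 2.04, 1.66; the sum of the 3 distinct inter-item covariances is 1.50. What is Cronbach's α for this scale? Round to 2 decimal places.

α = 0.54

sum of item variances = 1.66 + 2.04 + 1.66 = 5.36
Sum of distinct covariances = 1.50
total variance = sum of item variances + 2·Σcov = 5.36 + 2 × 1.50 = 8.36
α = (3/2)·(1 − 5.36/8.36) = 0.54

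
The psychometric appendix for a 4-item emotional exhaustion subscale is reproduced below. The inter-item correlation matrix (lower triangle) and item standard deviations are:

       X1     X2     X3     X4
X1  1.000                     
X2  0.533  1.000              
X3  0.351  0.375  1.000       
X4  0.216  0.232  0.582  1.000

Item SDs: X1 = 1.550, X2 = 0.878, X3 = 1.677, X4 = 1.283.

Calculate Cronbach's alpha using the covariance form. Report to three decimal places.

Cronbach's alpha = 0.693

Σσ²ᵢ = 1.550² + 0.878² + 1.677² + 1.283² = 7.6318
Covariances σ_ij = r_ij · s_i · s_j:
  σ(X1,X2) = 0.533 × 1.550 × 0.878 = 0.7254
  σ(X1,X3) = 0.351 × 1.550 × 1.677 = 0.9124
  σ(X1,X4) = 0.216 × 1.550 × 1.283 = 0.4295
  σ(X2,X3) = 0.375 × 0.878 × 1.677 = 0.5522
  σ(X2,X4) = 0.232 × 0.878 × 1.283 = 0.2613
  σ(X3,X4) = 0.582 × 1.677 × 1.283 = 1.2522
σ²_T = Σσ²ᵢ + 2·Σσ_ij = 7.6318 + 2 × 4.1330 = 15.8978
α = (4/3)·(1 − 7.6318/15.8978) = 0.693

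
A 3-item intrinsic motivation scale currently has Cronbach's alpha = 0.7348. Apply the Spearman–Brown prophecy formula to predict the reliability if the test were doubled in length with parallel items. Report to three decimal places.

predicted reliability = 0.847

Length factor m = 2
α' = m·α / (1 + (m−1)·α)
   = 2 × 0.7348 / (1 + (2 − 1) × 0.7348)
   = 1.4696 / 1.7348 = 0.847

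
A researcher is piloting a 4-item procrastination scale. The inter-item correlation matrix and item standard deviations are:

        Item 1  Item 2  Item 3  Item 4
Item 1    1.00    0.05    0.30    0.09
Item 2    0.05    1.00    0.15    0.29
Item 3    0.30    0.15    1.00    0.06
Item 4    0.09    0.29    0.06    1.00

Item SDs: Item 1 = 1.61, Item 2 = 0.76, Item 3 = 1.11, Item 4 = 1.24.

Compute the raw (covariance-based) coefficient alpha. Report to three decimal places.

coefficient alpha = 0.397

Σσ²ᵢ = 1.61² + 0.76² + 1.11² + 1.24² = 5.9394
Covariances σ_ij = r_ij · s_i · s_j:
  σ(Item 1,Item 2) = 0.05 × 1.61 × 0.76 = 0.0612
  σ(Item 1,Item 3) = 0.30 × 1.61 × 1.11 = 0.5361
  σ(Item 1,Item 4) = 0.09 × 1.61 × 1.24 = 0.1797
  σ(Item 2,Item 3) = 0.15 × 0.76 × 1.11 = 0.1265
  σ(Item 2,Item 4) = 0.29 × 0.76 × 1.24 = 0.2733
  σ(Item 3,Item 4) = 0.06 × 1.11 × 1.24 = 0.0826
σ²_T = Σσ²ᵢ + 2·Σσ_ij = 5.9394 + 2 × 1.2594 = 8.4582
α = (4/3)·(1 − 5.9394/8.4582) = 0.397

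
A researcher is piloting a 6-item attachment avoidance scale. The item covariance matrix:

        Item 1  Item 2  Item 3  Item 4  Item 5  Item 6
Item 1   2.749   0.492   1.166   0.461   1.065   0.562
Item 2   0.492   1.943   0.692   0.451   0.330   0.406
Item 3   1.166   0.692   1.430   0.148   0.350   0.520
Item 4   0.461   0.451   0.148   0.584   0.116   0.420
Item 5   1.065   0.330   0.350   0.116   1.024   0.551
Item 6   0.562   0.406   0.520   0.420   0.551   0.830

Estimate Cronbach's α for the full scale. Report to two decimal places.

α = 0.77

Σσᵢ² = 2.749 + 1.943 + 1.430 + 0.584 + 1.024 + 0.830 = 8.560
Sum of off-diagonal covariances = 7.730
total variance = 8.560 + 2 × 7.730 = 24.020
α = (k/(k−1))·(1 − Σσᵢ²/total variance) = (6/5)·(1 − 8.560/24.020) = 0.77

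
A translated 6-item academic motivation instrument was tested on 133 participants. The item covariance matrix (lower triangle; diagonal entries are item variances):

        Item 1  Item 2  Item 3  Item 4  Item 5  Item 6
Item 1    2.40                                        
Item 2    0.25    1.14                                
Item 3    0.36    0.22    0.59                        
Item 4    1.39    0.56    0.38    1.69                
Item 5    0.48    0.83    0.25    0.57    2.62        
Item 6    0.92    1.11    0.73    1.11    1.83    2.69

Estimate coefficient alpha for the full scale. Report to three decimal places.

sum of item variances = 2.40 + 1.14 + 0.59 + 1.69 + 2.62 + 2.69 = 11.13
Sum of off-diagonal covariances = 10.99
total variance = 11.13 + 2 × 10.99 = 33.11
α = (k/(k−1))·(1 − sum of item variances/total variance) = (6/5)·(1 − 11.13/33.11) = 0.797

α = 0.797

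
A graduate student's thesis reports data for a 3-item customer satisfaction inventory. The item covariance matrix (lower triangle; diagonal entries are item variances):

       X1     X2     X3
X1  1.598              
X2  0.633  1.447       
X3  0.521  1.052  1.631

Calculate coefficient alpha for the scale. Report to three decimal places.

Σσ²ᵢ = 1.598 + 1.447 + 1.631 = 4.676
Sum of the distinct covariances = 2.206
total variance = 4.676 + 2 × 2.206 = 9.088
α = (k/(k−1))·(1 − Σσ²ᵢ/total variance) = (3/2)·(1 − 4.676/9.088) = 0.728

α = 0.728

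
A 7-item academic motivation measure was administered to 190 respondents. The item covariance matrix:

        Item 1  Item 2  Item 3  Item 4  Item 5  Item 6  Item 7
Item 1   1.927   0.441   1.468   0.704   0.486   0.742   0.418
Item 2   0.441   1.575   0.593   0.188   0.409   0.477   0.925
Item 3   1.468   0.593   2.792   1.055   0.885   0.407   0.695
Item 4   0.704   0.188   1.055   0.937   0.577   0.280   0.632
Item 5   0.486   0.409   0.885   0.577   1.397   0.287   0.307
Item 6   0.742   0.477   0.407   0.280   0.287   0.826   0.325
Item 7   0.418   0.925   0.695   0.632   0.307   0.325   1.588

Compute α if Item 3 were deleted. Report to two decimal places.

Remaining items: Item 1, Item 2, Item 4, Item 5, Item 6, Item 7 (k = 6).
sum of item variances = 1.927 + 1.575 + 0.937 + 1.397 + 0.826 + 1.588 = 8.250
σ²_T = 8.250 + 2 × 7.198 = 22.646
α (item deleted) = (6/5)·(1 − 8.250/22.646) = 0.76

α = 0.76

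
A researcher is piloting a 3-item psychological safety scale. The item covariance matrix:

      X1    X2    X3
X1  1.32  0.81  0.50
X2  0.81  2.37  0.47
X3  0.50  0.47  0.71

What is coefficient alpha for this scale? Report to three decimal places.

ΣVar(i) = 1.32 + 2.37 + 0.71 = 4.40
Sum of the distinct covariances = 1.78
total variance = 4.40 + 2 × 1.78 = 7.96
α = (k/(k−1))·(1 − ΣVar(i)/total variance) = (3/2)·(1 − 4.40/7.96) = 0.671

α = 0.671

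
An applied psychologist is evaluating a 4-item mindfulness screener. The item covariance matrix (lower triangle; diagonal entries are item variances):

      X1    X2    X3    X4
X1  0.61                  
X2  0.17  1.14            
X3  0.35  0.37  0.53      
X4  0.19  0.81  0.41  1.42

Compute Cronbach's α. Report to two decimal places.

Cronbach's α = 0.74

Σσ²ᵢ = 0.61 + 1.14 + 0.53 + 1.42 = 3.70
Σ_{i<j} σ_ij = 2.30
Var(T) = 3.70 + 2 × 2.30 = 8.30
α = (k/(k−1))·(1 − Σσ²ᵢ/Var(T)) = (4/3)·(1 − 3.70/8.30) = 0.74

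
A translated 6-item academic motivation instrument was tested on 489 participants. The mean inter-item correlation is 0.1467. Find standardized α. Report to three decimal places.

standardized α = 0.508

Standardized α = k·r̄ / (1 + (k−1)·r̄) = 6 × 0.1467 / (1 + 5 × 0.1467)
  = 0.8802 / 1.7335 = 0.508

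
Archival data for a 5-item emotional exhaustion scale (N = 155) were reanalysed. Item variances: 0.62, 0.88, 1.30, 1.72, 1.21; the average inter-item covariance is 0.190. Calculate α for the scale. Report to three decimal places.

α = 0.498

Σσ²ᵢ = 0.62 + 0.88 + 1.30 + 1.72 + 1.21 = 5.73
Sum of the 10 distinct covariances = 10 × 0.190 = 1.900
σ²_total = Σσ²ᵢ + 2·Σcov = 5.73 + 2 × 1.900 = 9.530
α = (5/4)·(1 − 5.73/9.530) = 0.498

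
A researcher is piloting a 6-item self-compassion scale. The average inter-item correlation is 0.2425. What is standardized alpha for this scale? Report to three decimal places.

Standardized α = k·r̄ / (1 + (k−1)·r̄) = 6 × 0.2425 / (1 + 5 × 0.2425)
  = 1.4550 / 2.2125 = 0.658

standardized alpha = 0.658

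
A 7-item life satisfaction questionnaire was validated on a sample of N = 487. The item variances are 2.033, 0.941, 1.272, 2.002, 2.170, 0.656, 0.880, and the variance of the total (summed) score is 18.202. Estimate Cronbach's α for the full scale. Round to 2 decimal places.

α = 0.53

sum of item variances = 2.033 + 0.941 + 1.272 + 2.002 + 2.170 + 0.656 + 0.880 = 9.954
α = (k/(k−1))·(1 − sum of item variances/σ²_T) = (7/6)·(1 − 9.954/18.202) = 0.53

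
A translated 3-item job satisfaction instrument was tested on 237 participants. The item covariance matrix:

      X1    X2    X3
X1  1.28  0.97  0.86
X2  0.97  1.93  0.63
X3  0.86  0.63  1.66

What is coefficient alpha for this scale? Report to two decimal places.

sum of item variances = 1.28 + 1.93 + 1.66 = 4.87
Sum of off-diagonal covariances = 2.46
σ²_T = 4.87 + 2 × 2.46 = 9.79
α = (k/(k−1))·(1 − sum of item variances/σ²_T) = (3/2)·(1 − 4.87/9.79) = 0.75

α = 0.75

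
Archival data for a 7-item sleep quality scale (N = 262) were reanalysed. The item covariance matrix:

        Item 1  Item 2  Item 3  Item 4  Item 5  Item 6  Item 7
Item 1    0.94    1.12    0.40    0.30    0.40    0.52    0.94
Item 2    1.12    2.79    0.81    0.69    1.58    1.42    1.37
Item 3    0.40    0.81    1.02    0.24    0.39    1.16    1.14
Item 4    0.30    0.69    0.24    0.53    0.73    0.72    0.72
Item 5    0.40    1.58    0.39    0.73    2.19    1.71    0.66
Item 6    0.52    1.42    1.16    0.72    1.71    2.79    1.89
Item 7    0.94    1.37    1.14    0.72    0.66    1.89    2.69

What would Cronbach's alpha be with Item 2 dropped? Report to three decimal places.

α = 0.841

Remaining items: Item 1, Item 3, Item 4, Item 5, Item 6, Item 7 (k = 6).
sum of item variances = 0.94 + 1.02 + 0.53 + 2.19 + 2.79 + 2.69 = 10.16
σ²_total = 10.16 + 2 × 11.92 = 34.00
α (item deleted) = (6/5)·(1 − 10.16/34.00) = 0.841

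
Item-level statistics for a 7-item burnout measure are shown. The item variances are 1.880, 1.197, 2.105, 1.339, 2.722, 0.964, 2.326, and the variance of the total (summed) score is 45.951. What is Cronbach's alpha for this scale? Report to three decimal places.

α = 0.848

Σσᵢ² = 1.880 + 1.197 + 2.105 + 1.339 + 2.722 + 0.964 + 2.326 = 12.533
α = (k/(k−1))·(1 − Σσᵢ²/σ²_T) = (7/6)·(1 − 12.533/45.951) = 0.848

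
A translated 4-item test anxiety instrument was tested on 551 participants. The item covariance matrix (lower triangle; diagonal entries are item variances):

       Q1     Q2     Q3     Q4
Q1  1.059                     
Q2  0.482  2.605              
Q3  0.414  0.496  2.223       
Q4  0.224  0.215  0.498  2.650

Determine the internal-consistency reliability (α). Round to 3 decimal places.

ΣVar(i) = 1.059 + 2.605 + 2.223 + 2.650 = 8.537
Sum of off-diagonal covariances = 2.329
σ²_T = 8.537 + 2 × 2.329 = 13.195
α = (k/(k−1))·(1 − ΣVar(i)/σ²_T) = (4/3)·(1 − 8.537/13.195) = 0.471

α = 0.471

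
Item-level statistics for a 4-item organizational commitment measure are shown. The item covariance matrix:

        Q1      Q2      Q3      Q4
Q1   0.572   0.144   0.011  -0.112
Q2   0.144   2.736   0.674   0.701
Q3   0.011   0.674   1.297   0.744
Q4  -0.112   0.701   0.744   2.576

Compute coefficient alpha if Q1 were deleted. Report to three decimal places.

coefficient alpha = 0.586

Remaining items: Q2, Q3, Q4 (k = 3).
sum of item variances = 2.736 + 1.297 + 2.576 = 6.609
total variance = 6.609 + 2 × 2.119 = 10.847
α (item deleted) = (3/2)·(1 − 6.609/10.847) = 0.586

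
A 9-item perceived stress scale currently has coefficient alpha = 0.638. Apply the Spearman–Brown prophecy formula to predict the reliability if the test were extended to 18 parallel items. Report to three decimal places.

predicted reliability = 0.779

Length factor m = 18/9 = 2.0000
α' = m·α / (1 + (m−1)·α)
   = 18/9 × 0.638 / (1 + (18/9 − 1) × 0.638)
   = 1.2760 / 1.6380 = 0.779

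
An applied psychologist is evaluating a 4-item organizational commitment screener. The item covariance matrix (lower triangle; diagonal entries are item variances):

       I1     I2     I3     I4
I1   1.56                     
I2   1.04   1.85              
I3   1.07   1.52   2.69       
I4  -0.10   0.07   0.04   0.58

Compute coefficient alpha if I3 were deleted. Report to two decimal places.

coefficient alpha = 0.50

Remaining items: I1, I2, I4 (k = 3).
ΣVar(i) = 1.56 + 1.85 + 0.58 = 3.99
total variance = 3.99 + 2 × 1.01 = 6.01
α (item deleted) = (3/2)·(1 − 3.99/6.01) = 0.50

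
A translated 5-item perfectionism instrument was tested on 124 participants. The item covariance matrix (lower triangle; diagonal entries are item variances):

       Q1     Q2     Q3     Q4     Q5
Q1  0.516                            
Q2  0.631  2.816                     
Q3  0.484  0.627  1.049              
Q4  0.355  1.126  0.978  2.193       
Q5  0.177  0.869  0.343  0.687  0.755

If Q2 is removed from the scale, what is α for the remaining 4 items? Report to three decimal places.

α = 0.764

Remaining items: Q1, Q3, Q4, Q5 (k = 4).
ΣVar(i) = 0.516 + 1.049 + 2.193 + 0.755 = 4.513
σ²_total = 4.513 + 2 × 3.024 = 10.561
α (item deleted) = (4/3)·(1 − 4.513/10.561) = 0.764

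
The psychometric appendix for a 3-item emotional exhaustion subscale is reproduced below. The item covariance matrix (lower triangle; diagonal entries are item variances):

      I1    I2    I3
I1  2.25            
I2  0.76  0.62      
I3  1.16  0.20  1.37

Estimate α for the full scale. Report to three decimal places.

α = 0.750

Σσᵢ² = 2.25 + 0.62 + 1.37 = 4.24
Sum of the distinct covariances = 2.12
total variance = 4.24 + 2 × 2.12 = 8.48
α = (k/(k−1))·(1 − Σσᵢ²/total variance) = (3/2)·(1 − 4.24/8.48) = 0.750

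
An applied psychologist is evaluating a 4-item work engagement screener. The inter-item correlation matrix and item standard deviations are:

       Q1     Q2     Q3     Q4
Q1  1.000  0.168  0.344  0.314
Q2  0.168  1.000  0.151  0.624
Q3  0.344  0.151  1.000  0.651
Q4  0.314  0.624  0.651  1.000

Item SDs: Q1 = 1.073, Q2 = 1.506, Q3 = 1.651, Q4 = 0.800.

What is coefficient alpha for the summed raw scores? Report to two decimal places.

coefficient alpha = 0.64

Σσ²ᵢ = 1.073² + 1.506² + 1.651² + 0.800² = 6.7852
Covariances σ_ij = r_ij · s_i · s_j:
  σ(Q1,Q2) = 0.168 × 1.073 × 1.506 = 0.2715
  σ(Q1,Q3) = 0.344 × 1.073 × 1.651 = 0.6094
  σ(Q1,Q4) = 0.314 × 1.073 × 0.800 = 0.2695
  σ(Q2,Q3) = 0.151 × 1.506 × 1.651 = 0.3754
  σ(Q2,Q4) = 0.624 × 1.506 × 0.800 = 0.7518
  σ(Q3,Q4) = 0.651 × 1.651 × 0.800 = 0.8598
σ²_T = Σσ²ᵢ + 2·Σσ_ij = 6.7852 + 2 × 3.1374 = 13.0600
α = (4/3)·(1 − 6.7852/13.0600) = 0.64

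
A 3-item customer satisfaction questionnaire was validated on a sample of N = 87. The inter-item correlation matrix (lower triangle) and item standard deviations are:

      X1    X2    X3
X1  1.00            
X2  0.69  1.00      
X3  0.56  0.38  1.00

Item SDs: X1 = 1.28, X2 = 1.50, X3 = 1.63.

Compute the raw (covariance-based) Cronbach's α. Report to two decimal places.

Cronbach's α = 0.77

Σσ²ᵢ = 1.28² + 1.50² + 1.63² = 6.5453
Covariances σ_ij = r_ij · s_i · s_j:
  σ(X1,X2) = 0.69 × 1.28 × 1.50 = 1.3248
  σ(X1,X3) = 0.56 × 1.28 × 1.63 = 1.1684
  σ(X2,X3) = 0.38 × 1.50 × 1.63 = 0.9291
σ²_T = Σσ²ᵢ + 2·Σσ_ij = 6.5453 + 2 × 3.4223 = 13.3899
α = (3/2)·(1 − 6.5453/13.3899) = 0.77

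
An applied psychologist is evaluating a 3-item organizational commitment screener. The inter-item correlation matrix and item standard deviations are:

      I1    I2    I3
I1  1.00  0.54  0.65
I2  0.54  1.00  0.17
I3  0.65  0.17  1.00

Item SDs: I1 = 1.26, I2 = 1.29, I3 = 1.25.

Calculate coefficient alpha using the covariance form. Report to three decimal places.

α = 0.712

Σσ²ᵢ = 1.26² + 1.29² + 1.25² = 4.8142
Covariances σ_ij = r_ij · s_i · s_j:
  σ(I1,I2) = 0.54 × 1.26 × 1.29 = 0.8777
  σ(I1,I3) = 0.65 × 1.26 × 1.25 = 1.0238
  σ(I2,I3) = 0.17 × 1.29 × 1.25 = 0.2741
σ²_T = Σσ²ᵢ + 2·Σσ_ij = 4.8142 + 2 × 2.1756 = 9.1654
α = (3/2)·(1 − 4.8142/9.1654) = 0.712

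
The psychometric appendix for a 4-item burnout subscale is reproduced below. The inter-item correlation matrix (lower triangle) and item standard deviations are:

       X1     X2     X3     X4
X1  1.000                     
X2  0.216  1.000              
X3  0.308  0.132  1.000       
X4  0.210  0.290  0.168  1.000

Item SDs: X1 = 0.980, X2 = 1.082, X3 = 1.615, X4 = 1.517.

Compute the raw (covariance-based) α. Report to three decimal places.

Σσ²ᵢ = 0.980² + 1.082² + 1.615² + 1.517² = 7.0406
Covariances σ_ij = r_ij · s_i · s_j:
  σ(X1,X2) = 0.216 × 0.980 × 1.082 = 0.2290
  σ(X1,X3) = 0.308 × 0.980 × 1.615 = 0.4875
  σ(X1,X4) = 0.210 × 0.980 × 1.517 = 0.3122
  σ(X2,X3) = 0.132 × 1.082 × 1.615 = 0.2307
  σ(X2,X4) = 0.290 × 1.082 × 1.517 = 0.4760
  σ(X3,X4) = 0.168 × 1.615 × 1.517 = 0.4116
σ²_T = Σσ²ᵢ + 2·Σσ_ij = 7.0406 + 2 × 2.1470 = 11.3346
α = (4/3)·(1 − 7.0406/11.3346) = 0.505

α = 0.505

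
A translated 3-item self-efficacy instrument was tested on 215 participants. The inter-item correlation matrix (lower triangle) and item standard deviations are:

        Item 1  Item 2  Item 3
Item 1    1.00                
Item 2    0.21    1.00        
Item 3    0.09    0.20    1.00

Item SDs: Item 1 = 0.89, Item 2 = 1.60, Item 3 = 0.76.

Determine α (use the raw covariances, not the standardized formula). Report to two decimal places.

α = 0.35

Σσ²ᵢ = 0.89² + 1.60² + 0.76² = 3.9297
Covariances σ_ij = r_ij · s_i · s_j:
  σ(Item 1,Item 2) = 0.21 × 0.89 × 1.60 = 0.2990
  σ(Item 1,Item 3) = 0.09 × 0.89 × 0.76 = 0.0609
  σ(Item 2,Item 3) = 0.20 × 1.60 × 0.76 = 0.2432
σ²_T = Σσ²ᵢ + 2·Σσ_ij = 3.9297 + 2 × 0.6031 = 5.1359
α = (3/2)·(1 − 3.9297/5.1359) = 0.35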